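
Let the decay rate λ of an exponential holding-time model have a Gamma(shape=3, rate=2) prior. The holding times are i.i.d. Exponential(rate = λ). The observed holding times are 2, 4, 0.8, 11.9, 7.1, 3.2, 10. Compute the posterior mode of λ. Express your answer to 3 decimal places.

The Exponential(rate=λ) likelihood is ∝ λ^n e^(−λΣtᵢ). Here n = 7 and Σtᵢ = 2 + 4 + 0.8 + 11.9 + 7.1 + 3.2 + 10 = 39.
Posterior ∝ λ^2e^(−2λ) · λ^7e^(−39λ) = λ^9e^(−41λ), i.e. Gamma(10, 41).
Mode = (a−1)/b = 9/41 ≈ 0.220.

λ̂_MAP = 0.220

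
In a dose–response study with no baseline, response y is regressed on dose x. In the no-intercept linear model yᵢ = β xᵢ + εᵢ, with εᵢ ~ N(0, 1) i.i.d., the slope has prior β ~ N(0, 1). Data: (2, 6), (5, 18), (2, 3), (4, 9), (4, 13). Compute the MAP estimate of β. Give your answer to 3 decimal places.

β̂_MAP = 2.970

log p(β | y) = −Σ(yᵢ − βxᵢ)²/(2·1) − β²/(2·1) + const.
Setting the derivative to zero: Σxᵢ(yᵢ − βxᵢ)/1 − β/1 = 0, so β = Σxᵢyᵢ / (Σxᵢ² + σ²/τ²).
Σxᵢyᵢ = 2·6 + 5·18 + 2·3 + 4·9 + 4·13 = 196; Σxᵢ² = 65; σ²/τ² = 1.
β̂_MAP = 196 / (65 + 1) = 196/66 ≈ 2.970.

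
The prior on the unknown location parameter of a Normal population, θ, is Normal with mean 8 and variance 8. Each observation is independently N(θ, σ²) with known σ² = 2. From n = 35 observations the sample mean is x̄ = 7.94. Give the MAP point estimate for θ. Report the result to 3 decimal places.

θ̂_MAP = 7.940

n = 35, x̄ = 7.94.
For a Normal prior and Normal likelihood with known variance, the posterior is Normal; its mode equals its mean, the precision-weighted average.
Prior precision 1/σ₀² = 1/8 = 0.125; data precision n/σ² = 35/2 = 17.5.
θ̂ = (0.125·8 + 17.5·7.94) / (0.125 + 17.5) = 139.95/17.625 = 1866/235 ≈ 7.940.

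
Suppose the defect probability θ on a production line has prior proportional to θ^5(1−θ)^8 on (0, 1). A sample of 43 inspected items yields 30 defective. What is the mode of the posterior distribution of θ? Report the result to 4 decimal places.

The prior density ∝ θ^5(1−θ)^8 is the kernel of Beta(6, 9).
Data: 30 successes in 43 trials. The binomial likelihood contributes θ^30(1−θ)^13, so the posterior is Beta(6+30, 9+13) = Beta(36, 22).
For Beta(a, b) with a, b > 1 the mode is (a−1)/(a+b−2) = 35/56 ≈ 0.6250.

θ̂_MAP = 0.6250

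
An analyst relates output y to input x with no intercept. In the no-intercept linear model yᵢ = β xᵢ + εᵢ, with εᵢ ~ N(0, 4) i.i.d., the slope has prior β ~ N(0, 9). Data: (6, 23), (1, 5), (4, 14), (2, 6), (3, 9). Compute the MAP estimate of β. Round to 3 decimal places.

log p(β | y) = −Σ(yᵢ − βxᵢ)²/(2·4) − β²/(2·9) + const.
Setting the derivative to zero: Σxᵢ(yᵢ − βxᵢ)/4 − β/9 = 0, so β = Σxᵢyᵢ / (Σxᵢ² + σ²/τ²).
Σxᵢyᵢ = 6·23 + 1·5 + 4·14 + 2·6 + 3·9 = 238; Σxᵢ² = 66; σ²/τ² = 4/9.
β̂_MAP = 238 / (66 + 4/9) = 238/(598/9) = 1071/299 ≈ 3.582.

β̂_MAP = 3.582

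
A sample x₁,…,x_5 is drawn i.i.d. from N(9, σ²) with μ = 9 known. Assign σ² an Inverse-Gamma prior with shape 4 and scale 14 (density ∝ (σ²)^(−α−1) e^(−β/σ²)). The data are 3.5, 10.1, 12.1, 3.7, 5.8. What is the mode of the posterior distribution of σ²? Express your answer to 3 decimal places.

σ̂²_MAP = 7.160

Sum of squared deviations about the known mean: SS = (3.5−9)² + (10.1−9)² + (12.1−9)² + (3.7−9)² + (5.8−9)² = 79.4.
The Normal likelihood contributes (σ²)^(−n/2) exp(−SS/(2σ²)), so the posterior is Inverse-Gamma(α + n/2, β + SS/2) = Inverse-Gamma(6.5, 53.7).
The mode of Inverse-Gamma(a, b) is b/(a+1) = 53.7/7.5 ≈ 7.160.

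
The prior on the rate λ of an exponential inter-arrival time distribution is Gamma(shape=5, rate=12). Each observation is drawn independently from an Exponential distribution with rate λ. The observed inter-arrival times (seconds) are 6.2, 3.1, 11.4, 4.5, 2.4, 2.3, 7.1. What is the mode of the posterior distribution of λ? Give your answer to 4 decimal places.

The Exponential(rate=λ) likelihood is ∝ λ^n e^(−λΣtᵢ). Here n = 7 and Σtᵢ = 6.2 + 3.1 + 11.4 + 4.5 + 2.4 + 2.3 + 7.1 = 37.
Posterior ∝ λ^4e^(−12λ) · λ^7e^(−37λ) = λ^11e^(−49λ), i.e. Gamma(12, 49).
Mode = (a−1)/b = 11/49 ≈ 0.2245.

λ̂_MAP = 0.2245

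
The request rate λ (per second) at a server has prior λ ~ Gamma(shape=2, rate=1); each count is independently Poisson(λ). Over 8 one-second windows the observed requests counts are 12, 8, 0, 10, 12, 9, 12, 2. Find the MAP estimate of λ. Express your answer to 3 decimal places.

Σxᵢ = 12+8+0+10+12+9+12+2 = 65, with n = 8.
Posterior ∝ λe^(−1λ) · λ^65e^(−8λ) = λ^66e^(−9λ), i.e. Gamma(shape=67, rate=9).
The mode of a Gamma(a, b) with a ≥ 1 (shape–rate) is (a−1)/b = 66/9 ≈ 7.333.

λ̂_MAP = 7.333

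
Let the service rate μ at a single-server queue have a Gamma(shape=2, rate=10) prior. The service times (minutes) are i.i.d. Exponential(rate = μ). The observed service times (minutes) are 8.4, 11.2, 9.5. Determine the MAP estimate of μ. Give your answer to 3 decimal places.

μ̂_MAP = 0.102

The Exponential(rate=μ) likelihood is ∝ μ^n e^(−μΣtᵢ). Here n = 3 and Σtᵢ = 8.4 + 11.2 + 9.5 = 29.1.
Posterior ∝ μe^(−10μ) · μ^3e^(−29.1μ) = μ^4e^(−39.1μ), i.e. Gamma(5, 39.1).
Mode = (a−1)/b = 4/39.1 ≈ 0.102.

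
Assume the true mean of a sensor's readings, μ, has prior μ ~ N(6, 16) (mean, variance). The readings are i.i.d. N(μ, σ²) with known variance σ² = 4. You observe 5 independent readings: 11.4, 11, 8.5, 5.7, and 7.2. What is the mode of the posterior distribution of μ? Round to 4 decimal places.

μ̂_MAP = 8.6286

n = 5; x̄ = (11.4 + 11 + 8.5 + 5.7 + 7.2)/5 = 43.8/5 = 8.76.
For a Normal prior and Normal likelihood with known variance, the posterior is Normal; its mode equals its mean, the precision-weighted average.
Prior precision 1/σ₀² = 1/16 = 0.0625; data precision n/σ² = 5/4 = 1.25.
μ̂ = (0.0625·6 + 1.25·8.76) / (0.0625 + 1.25) = 11.325/1.3125 = 302/35 ≈ 8.6286.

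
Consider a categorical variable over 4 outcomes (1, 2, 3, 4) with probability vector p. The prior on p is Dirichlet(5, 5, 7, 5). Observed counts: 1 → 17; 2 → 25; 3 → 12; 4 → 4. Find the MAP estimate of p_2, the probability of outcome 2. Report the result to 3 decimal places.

The posterior is Dirichlet(αᵢ + nᵢ) = Dirichlet(22, 30, 19, 9).
For a Dirichlet(a₁,…,a_K) with all aᵢ > 1, the mode has j-th component (aⱼ − 1)/(Σaᵢ − K).
Here Σaᵢ = 80 and K = 4, so p_2 = (30 − 1)/(80 − 4) = 29/76 ≈ 0.382.

MAP estimate: 0.382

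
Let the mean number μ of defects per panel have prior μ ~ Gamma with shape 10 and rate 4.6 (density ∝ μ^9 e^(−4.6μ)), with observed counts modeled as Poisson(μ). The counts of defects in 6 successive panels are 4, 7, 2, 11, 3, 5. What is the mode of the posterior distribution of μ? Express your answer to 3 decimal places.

Σxᵢ = 4+7+2+11+3+5 = 32, with n = 6.
Posterior ∝ μ^9e^(−4.6μ) · μ^32e^(−6μ) = μ^41e^(−10.6μ), i.e. Gamma(shape=42, rate=10.6).
The mode of a Gamma(a, b) with a ≥ 1 (shape–rate) is (a−1)/b = 41/10.6 ≈ 3.868.

μ̂_MAP = 3.868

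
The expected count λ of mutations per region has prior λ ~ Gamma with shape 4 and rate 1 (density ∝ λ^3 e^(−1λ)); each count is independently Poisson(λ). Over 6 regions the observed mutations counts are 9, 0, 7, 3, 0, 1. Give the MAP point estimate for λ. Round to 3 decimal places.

λ̂_MAP = 3.286

Σxᵢ = 9+0+7+3+0+1 = 20, with n = 6.
Posterior ∝ λ^3e^(−1λ) · λ^20e^(−6λ) = λ^23e^(−7λ), i.e. Gamma(shape=24, rate=7).
The mode of a Gamma(a, b) with a ≥ 1 (shape–rate) is (a−1)/b = 23/7 ≈ 3.286.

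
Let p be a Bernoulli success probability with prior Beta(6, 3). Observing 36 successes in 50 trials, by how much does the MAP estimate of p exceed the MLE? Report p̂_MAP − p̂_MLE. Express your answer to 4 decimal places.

MAP − MLE = -0.0007

Posterior is Beta(42, 17); MAP = (42−1)/(59−2) = 41/57 ≈ 0.71930.
MLE ignores the prior: p̂_MLE = k/n = 36/50 ≈ 0.72000.
Difference = 41/57 − 36/50 = -1/1425 ≈ -0.0007.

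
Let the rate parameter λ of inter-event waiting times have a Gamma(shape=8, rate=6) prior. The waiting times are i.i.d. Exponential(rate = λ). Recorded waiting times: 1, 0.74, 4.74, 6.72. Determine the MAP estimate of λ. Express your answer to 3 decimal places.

λ̂_MAP = 0.573

The Exponential(rate=λ) likelihood is ∝ λ^n e^(−λΣtᵢ). Here n = 4 and Σtᵢ = 1 + 0.74 + 4.74 + 6.72 = 13.20.
Posterior ∝ λ^7e^(−6λ) · λ^4e^(−13.20λ) = λ^11e^(−19.20λ), i.e. Gamma(12, 19.20).
Mode = (a−1)/b = 11/19.20 ≈ 0.573.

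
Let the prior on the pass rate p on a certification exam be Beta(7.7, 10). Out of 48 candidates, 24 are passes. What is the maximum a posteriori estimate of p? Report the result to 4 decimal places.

Prior: Beta(7.7, 10).
Data: 24 successes in 48 trials. The binomial likelihood contributes p^24(1−p)^24, so the posterior is Beta(7.7+24, 10+24) = Beta(31.7, 34).
For Beta(a, b) with a, b > 1 the mode is (a−1)/(a+b−2) = 30.7/63.7 ≈ 0.4819.

p̂_MAP = 0.4819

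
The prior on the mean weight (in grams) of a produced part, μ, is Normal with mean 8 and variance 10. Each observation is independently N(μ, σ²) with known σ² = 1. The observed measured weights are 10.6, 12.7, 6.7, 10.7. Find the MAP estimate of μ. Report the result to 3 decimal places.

μ̂_MAP = 10.122

n = 4; x̄ = (10.6 + 12.7 + 6.7 + 10.7)/4 = 40.7/4 = 10.175.
For a Normal prior and Normal likelihood with known variance, the posterior is Normal; its mode equals its mean, the precision-weighted average.
Prior precision 1/σ₀² = 1/10 = 0.1; data precision n/σ² = 4/1 = 4.
μ̂ = (0.1·8 + 4·10.175) / (0.1 + 4) = 41.5/4.1 = 415/41 ≈ 10.122.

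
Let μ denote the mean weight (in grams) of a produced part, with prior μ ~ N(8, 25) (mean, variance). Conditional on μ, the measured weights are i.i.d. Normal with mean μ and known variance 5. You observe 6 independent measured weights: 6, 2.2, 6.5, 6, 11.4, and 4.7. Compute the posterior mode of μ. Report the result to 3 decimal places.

n = 6; x̄ = (6 + 2.2 + 6.5 + 6 + 11.4 + 4.7)/6 = 36.8/6 = 92/15 ≈ 6.1333.
For a Normal prior and Normal likelihood with known variance, the posterior is Normal; its mode equals its mean, the precision-weighted average.
Prior precision 1/σ₀² = 1/25 = 0.04; data precision n/σ² = 6/5 = 1.2.
μ̂ = (0.04·8 + 1.2·(92/15)) / (0.04 + 1.2) = 7.68/1.24 = 192/31 ≈ 6.194.

μ̂_MAP = 6.194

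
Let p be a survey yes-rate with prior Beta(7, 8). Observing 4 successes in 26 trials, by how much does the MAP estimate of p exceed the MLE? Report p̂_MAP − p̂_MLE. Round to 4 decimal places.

Posterior is Beta(11, 30); MAP = (11−1)/(41−2) = 10/39 ≈ 0.25641.
MLE ignores the prior: p̂_MLE = k/n = 4/26 ≈ 0.15385.
Difference = 10/39 − 4/26 = 4/39 ≈ 0.1026.

MAP − MLE = 0.1026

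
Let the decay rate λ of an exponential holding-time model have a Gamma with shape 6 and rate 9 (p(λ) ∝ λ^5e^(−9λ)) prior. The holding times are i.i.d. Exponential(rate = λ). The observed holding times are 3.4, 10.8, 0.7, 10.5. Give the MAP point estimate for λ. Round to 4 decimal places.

The Exponential(rate=λ) likelihood is ∝ λ^n e^(−λΣtᵢ). Here n = 4 and Σtᵢ = 3.4 + 10.8 + 0.7 + 10.5 = 25.4.
Posterior ∝ λ^5e^(−9λ) · λ^4e^(−25.4λ) = λ^9e^(−34.4λ), i.e. Gamma(10, 34.4).
Mode = (a−1)/b = 9/34.4 ≈ 0.2616.

λ̂_MAP = 0.2616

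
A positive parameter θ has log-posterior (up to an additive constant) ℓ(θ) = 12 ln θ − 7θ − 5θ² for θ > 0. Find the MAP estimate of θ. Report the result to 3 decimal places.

ℓ'(θ) = 12/θ − 7 − 10θ. Setting this to zero and multiplying by θ: 10θ² + 7θ − 12 = 0.
θ = (−7 + √(7² + 4·10·12)) / (2·10) = (−7 + √529) / 20 = (−7 + 23)/20 = 4/5.
ℓ''(θ) = −12/θ² − 10 < 0, confirming a maximum.

θ̂_MAP = 0.800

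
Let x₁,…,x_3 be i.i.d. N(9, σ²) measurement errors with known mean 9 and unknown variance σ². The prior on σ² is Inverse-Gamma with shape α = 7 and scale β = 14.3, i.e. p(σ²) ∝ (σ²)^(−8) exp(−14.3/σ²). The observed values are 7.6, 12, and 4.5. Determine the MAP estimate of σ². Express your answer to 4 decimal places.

Sum of squared deviations about the known mean: SS = (7.6−9)² + (12−9)² + (4.5−9)² = 31.21.
The Normal likelihood contributes (σ²)^(−n/2) exp(−SS/(2σ²)), so the posterior is Inverse-Gamma(α + n/2, β + SS/2) = Inverse-Gamma(8.5, 29.905).
The mode of Inverse-Gamma(a, b) is b/(a+1) = 29.905/9.5 ≈ 3.1479.

σ̂²_MAP = 3.1479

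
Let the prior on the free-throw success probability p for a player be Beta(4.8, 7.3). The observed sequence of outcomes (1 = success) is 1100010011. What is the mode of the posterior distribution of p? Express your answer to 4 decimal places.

p̂_MAP = 0.4378

Prior: Beta(4.8, 7.3).
Data: 5 successes in 10 trials (from the sequence). The binomial likelihood contributes p^5(1−p)^5, so the posterior is Beta(4.8+5, 7.3+5) = Beta(9.8, 12.3).
For Beta(a, b) with a, b > 1 the mode is (a−1)/(a+b−2) = 8.8/20.1 ≈ 0.4378.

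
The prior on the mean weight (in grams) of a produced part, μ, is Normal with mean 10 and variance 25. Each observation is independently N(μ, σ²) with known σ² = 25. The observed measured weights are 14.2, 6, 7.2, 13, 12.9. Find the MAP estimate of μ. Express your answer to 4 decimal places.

n = 5; x̄ = (14.2 + 6 + 7.2 + 13 + 12.9)/5 = 53.3/5 = 10.66.
For a Normal prior and Normal likelihood with known variance, the posterior is Normal; its mode equals its mean, the precision-weighted average.
Prior precision 1/σ₀² = 1/25 = 0.04; data precision n/σ² = 5/25 = 0.2.
μ̂ = (0.04·10 + 0.2·10.66) / (0.04 + 0.2) = 2.532/0.24 = 10.5500.

μ̂_MAP = 10.5500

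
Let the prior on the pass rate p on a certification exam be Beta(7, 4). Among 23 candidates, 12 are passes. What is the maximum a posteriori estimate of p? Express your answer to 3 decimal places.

p̂_MAP = 0.563

Prior: Beta(7, 4).
Data: 12 successes in 23 trials. The binomial likelihood contributes p^12(1−p)^11, so the posterior is Beta(7+12, 4+11) = Beta(19, 15).
For Beta(a, b) with a, b > 1 the mode is (a−1)/(a+b−2) = 18/32 ≈ 0.563.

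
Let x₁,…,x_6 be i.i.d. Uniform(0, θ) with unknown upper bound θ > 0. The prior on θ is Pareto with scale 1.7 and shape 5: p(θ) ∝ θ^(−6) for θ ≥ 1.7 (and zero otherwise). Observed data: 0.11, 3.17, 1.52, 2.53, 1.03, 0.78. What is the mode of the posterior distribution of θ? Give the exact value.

The Uniform(0, θ) likelihood is θ^(−n) for θ ≥ max(xᵢ), zero otherwise. Here max(xᵢ) = 3.17.
Posterior ∝ θ^(−6) · θ^(−6) = θ^(−12) on θ ≥ max(1.7, 3.17) = 3.17.
This density is strictly decreasing in θ, so the posterior mode lies at the lower boundary of the support.

θ̂_MAP = 3.17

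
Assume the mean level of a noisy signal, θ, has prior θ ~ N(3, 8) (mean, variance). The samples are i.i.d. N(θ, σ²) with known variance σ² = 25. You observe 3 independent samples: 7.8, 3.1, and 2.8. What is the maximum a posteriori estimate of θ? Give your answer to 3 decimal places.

θ̂_MAP = 3.767

n = 3; x̄ = (7.8 + 3.1 + 2.8)/3 = 13.7/3 = 137/30 ≈ 4.5667.
For a Normal prior and Normal likelihood with known variance, the posterior is Normal; its mode equals its mean, the precision-weighted average.
Prior precision 1/σ₀² = 1/8 = 0.125; data precision n/σ² = 3/25 = 0.12.
θ̂ = (0.125·3 + 0.12·(137/30)) / (0.125 + 0.12) = 0.923/0.245 = 923/245 ≈ 3.767.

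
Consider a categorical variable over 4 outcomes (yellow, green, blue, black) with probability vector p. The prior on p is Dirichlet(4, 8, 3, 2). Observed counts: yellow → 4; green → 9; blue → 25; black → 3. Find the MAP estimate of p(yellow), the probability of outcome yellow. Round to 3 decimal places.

The posterior is Dirichlet(αᵢ + nᵢ) = Dirichlet(8, 17, 28, 5).
For a Dirichlet(a₁,…,a_K) with all aᵢ > 1, the mode has j-th component (aⱼ − 1)/(Σaᵢ − K).
Here Σaᵢ = 58 and K = 4, so p(yellow) = (8 − 1)/(58 − 4) = 7/54 ≈ 0.130.

MAP estimate of p(yellow) = 0.130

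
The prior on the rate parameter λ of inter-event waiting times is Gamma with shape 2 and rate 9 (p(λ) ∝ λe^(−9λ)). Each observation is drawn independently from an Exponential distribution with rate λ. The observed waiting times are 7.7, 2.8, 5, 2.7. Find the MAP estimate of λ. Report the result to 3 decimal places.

The Exponential(rate=λ) likelihood is ∝ λ^n e^(−λΣtᵢ). Here n = 4 and Σtᵢ = 7.7 + 2.8 + 5 + 2.7 = 18.2.
Posterior ∝ λe^(−9λ) · λ^4e^(−18.2λ) = λ^5e^(−27.2λ), i.e. Gamma(6, 27.2).
Mode = (a−1)/b = 5/27.2 ≈ 0.184.

λ̂_MAP = 0.184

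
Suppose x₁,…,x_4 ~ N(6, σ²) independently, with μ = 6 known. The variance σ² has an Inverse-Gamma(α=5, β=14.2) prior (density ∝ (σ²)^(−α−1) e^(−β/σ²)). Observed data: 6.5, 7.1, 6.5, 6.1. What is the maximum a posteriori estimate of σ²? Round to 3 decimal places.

Sum of squared deviations about the known mean: SS = (6.5−6)² + (7.1−6)² + (6.5−6)² + (6.1−6)² = 1.72.
The Normal likelihood contributes (σ²)^(−n/2) exp(−SS/(2σ²)), so the posterior is Inverse-Gamma(α + n/2, β + SS/2) = Inverse-Gamma(7, 15.06).
The mode of Inverse-Gamma(a, b) is b/(a+1) = 15.06/8 ≈ 1.883.

σ̂²_MAP = 1.883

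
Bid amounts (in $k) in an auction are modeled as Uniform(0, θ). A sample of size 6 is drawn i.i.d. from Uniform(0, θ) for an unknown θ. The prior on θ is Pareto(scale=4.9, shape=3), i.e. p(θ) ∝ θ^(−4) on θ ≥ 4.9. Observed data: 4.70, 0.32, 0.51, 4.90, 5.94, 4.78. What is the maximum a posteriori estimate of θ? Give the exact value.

The Uniform(0, θ) likelihood is θ^(−n) for θ ≥ max(xᵢ), zero otherwise. Here max(xᵢ) = 5.94.
Posterior ∝ θ^(−4) · θ^(−6) = θ^(−10) on θ ≥ max(4.9, 5.94) = 5.94.
This density is strictly decreasing in θ, so the posterior mode lies at the lower boundary of the support.

θ̂_MAP = 5.94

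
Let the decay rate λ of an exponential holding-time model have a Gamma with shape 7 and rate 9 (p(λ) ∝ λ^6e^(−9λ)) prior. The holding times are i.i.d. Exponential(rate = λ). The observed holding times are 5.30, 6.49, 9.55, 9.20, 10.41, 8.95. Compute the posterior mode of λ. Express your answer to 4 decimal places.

The Exponential(rate=λ) likelihood is ∝ λ^n e^(−λΣtᵢ). Here n = 6 and Σtᵢ = 5.30 + 6.49 + 9.55 + 9.20 + 10.41 + 8.95 = 49.90.
Posterior ∝ λ^6e^(−9λ) · λ^6e^(−49.90λ) = λ^12e^(−58.90λ), i.e. Gamma(13, 58.90).
Mode = (a−1)/b = 12/58.90 ≈ 0.2037.

λ̂_MAP = 0.2037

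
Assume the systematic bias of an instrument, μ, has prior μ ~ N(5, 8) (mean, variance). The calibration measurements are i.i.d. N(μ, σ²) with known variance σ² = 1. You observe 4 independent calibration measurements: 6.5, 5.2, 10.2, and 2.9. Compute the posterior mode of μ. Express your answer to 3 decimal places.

μ̂_MAP = 6.164

n = 4; x̄ = (6.5 + 5.2 + 10.2 + 2.9)/4 = 24.8/4 = 6.2.
For a Normal prior and Normal likelihood with known variance, the posterior is Normal; its mode equals its mean, the precision-weighted average.
Prior precision 1/σ₀² = 1/8 = 0.125; data precision n/σ² = 4/1 = 4.
μ̂ = (0.125·5 + 4·6.2) / (0.125 + 4) = 25.425/4.125 = 339/55 ≈ 6.164.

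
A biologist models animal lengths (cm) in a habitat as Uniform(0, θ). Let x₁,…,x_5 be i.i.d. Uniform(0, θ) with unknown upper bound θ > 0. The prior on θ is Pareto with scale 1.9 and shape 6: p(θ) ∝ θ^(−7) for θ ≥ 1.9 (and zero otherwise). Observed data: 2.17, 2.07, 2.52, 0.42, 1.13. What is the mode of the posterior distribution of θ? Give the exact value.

The Uniform(0, θ) likelihood is θ^(−n) for θ ≥ max(xᵢ), zero otherwise. Here max(xᵢ) = 2.52.
Posterior ∝ θ^(−7) · θ^(−5) = θ^(−12) on θ ≥ max(1.9, 2.52) = 2.52.
This density is strictly decreasing in θ, so the posterior mode lies at the lower boundary of the support.

θ̂_MAP = 2.52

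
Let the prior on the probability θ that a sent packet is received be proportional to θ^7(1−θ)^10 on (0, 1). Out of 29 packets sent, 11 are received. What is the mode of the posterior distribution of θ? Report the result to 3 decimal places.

The prior density ∝ θ^7(1−θ)^10 is the kernel of Beta(8, 11).
Data: 11 successes in 29 trials. The binomial likelihood contributes θ^11(1−θ)^18, so the posterior is Beta(8+11, 11+18) = Beta(19, 29).
For Beta(a, b) with a, b > 1 the mode is (a−1)/(a+b−2) = 18/46 ≈ 0.391.

θ̂_MAP = 0.391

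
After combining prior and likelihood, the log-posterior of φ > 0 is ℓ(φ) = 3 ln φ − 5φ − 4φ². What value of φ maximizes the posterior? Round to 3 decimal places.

ℓ'(φ) = 3/φ − 5 − 8φ. Setting this to zero and multiplying by φ: 8φ² + 5φ − 3 = 0.
φ = (−5 + √(5² + 4·8·3)) / (2·8) = (−5 + √121) / 16 = (−5 + 11)/16 = 3/8.
ℓ''(φ) = −3/φ² − 8 < 0, confirming a maximum.

φ̂_MAP = 0.375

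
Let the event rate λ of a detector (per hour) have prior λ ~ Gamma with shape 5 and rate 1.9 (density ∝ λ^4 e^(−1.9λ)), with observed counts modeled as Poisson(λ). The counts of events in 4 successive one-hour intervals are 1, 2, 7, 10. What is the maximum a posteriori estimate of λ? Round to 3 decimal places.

Σxᵢ = 1+2+7+10 = 20, with n = 4.
Posterior ∝ λ^4e^(−1.9λ) · λ^20e^(−4λ) = λ^24e^(−5.9λ), i.e. Gamma(shape=25, rate=5.9).
The mode of a Gamma(a, b) with a ≥ 1 (shape–rate) is (a−1)/b = 24/5.9 ≈ 4.068.

λ̂_MAP = 4.068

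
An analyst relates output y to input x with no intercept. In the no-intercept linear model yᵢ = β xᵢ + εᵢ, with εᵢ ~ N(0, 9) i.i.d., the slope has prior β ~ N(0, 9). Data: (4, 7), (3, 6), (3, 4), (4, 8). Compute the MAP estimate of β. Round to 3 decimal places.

log p(β | y) = −Σ(yᵢ − βxᵢ)²/(2·9) − β²/(2·9) + const.
Setting the derivative to zero: Σxᵢ(yᵢ − βxᵢ)/9 − β/9 = 0, so β = Σxᵢyᵢ / (Σxᵢ² + σ²/τ²).
Σxᵢyᵢ = 4·7 + 3·6 + 3·4 + 4·8 = 90; Σxᵢ² = 50; σ²/τ² = 1.
β̂_MAP = 90 / (50 + 1) = 90/51 ≈ 1.765.

β̂_MAP = 1.765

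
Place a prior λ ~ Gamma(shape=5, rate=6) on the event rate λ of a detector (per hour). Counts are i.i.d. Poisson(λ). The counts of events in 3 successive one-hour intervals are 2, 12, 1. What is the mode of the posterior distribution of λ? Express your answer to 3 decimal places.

Σxᵢ = 2+12+1 = 15, with n = 3.
Posterior ∝ λ^4e^(−6λ) · λ^15e^(−3λ) = λ^19e^(−9λ), i.e. Gamma(shape=20, rate=9).
The mode of a Gamma(a, b) with a ≥ 1 (shape–rate) is (a−1)/b = 19/9 ≈ 2.111.

λ̂_MAP = 2.111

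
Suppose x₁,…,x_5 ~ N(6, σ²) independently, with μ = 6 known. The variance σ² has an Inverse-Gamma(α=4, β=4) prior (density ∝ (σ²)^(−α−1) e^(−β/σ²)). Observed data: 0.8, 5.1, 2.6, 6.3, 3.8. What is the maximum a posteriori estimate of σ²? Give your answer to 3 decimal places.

Sum of squared deviations about the known mean: SS = (0.8−6)² + (5.1−6)² + (2.6−6)² + (6.3−6)² + (3.8−6)² = 44.34.
The Normal likelihood contributes (σ²)^(−n/2) exp(−SS/(2σ²)), so the posterior is Inverse-Gamma(α + n/2, β + SS/2) = Inverse-Gamma(6.5, 26.17).
The mode of Inverse-Gamma(a, b) is b/(a+1) = 26.17/7.5 ≈ 3.489.

σ̂²_MAP = 3.489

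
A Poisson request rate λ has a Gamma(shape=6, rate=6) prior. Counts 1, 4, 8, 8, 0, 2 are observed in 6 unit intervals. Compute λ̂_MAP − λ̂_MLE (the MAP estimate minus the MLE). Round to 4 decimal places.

MAP − MLE = -1.5000

Σxᵢ = 23. Posterior is Gamma(29, 12); MAP = (29−1)/12 = 28/12 ≈ 2.33333.
MLE = x̄ = 23/6 ≈ 3.83333.
Difference = 28/12 − 23/6 = -3/2 ≈ -1.5000.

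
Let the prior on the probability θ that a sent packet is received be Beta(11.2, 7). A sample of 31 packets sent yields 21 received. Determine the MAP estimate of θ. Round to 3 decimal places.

Prior: Beta(11.2, 7).
Data: 21 successes in 31 trials. The binomial likelihood contributes θ^21(1−θ)^10, so the posterior is Beta(11.2+21, 7+10) = Beta(32.2, 17).
For Beta(a, b) with a, b > 1 the mode is (a−1)/(a+b−2) = 31.2/47.2 ≈ 0.661.

θ̂_MAP = 0.661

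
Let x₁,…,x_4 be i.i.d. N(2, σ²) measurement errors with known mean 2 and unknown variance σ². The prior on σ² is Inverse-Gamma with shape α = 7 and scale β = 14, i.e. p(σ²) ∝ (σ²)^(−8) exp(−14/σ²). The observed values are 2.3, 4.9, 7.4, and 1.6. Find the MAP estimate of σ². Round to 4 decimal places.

σ̂²_MAP = 3.2910

Sum of squared deviations about the known mean: SS = (2.3−2)² + (4.9−2)² + (7.4−2)² + (1.6−2)² = 37.82.
The Normal likelihood contributes (σ²)^(−n/2) exp(−SS/(2σ²)), so the posterior is Inverse-Gamma(α + n/2, β + SS/2) = Inverse-Gamma(9, 32.91).
The mode of Inverse-Gamma(a, b) is b/(a+1) = 32.91/10 ≈ 3.2910.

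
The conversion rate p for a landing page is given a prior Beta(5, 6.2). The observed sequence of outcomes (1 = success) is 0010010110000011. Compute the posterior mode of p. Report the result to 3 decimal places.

p̂_MAP = 0.397

Prior: Beta(5, 6.2).
Data: 6 successes in 16 trials (from the sequence). The binomial likelihood contributes p^6(1−p)^10, so the posterior is Beta(5+6, 6.2+10) = Beta(11, 16.2).
For Beta(a, b) with a, b > 1 the mode is (a−1)/(a+b−2) = 10/25.2 ≈ 0.397.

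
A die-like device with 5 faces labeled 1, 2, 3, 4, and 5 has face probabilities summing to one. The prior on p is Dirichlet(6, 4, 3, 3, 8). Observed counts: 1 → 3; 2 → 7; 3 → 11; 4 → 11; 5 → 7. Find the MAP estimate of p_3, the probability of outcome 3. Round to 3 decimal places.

The posterior is Dirichlet(αᵢ + nᵢ) = Dirichlet(9, 11, 14, 14, 15).
For a Dirichlet(a₁,…,a_K) with all aᵢ > 1, the mode has j-th component (aⱼ − 1)/(Σaᵢ − K).
Here Σaᵢ = 63 and K = 5, so p_3 = (14 − 1)/(63 − 5) = 13/58 ≈ 0.224.

MAP estimate: 0.224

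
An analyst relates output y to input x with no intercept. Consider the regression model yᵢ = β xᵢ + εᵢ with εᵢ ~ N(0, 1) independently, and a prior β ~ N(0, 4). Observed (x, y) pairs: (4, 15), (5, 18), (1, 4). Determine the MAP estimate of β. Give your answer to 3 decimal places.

log p(β | y) = −Σ(yᵢ − βxᵢ)²/(2·1) − β²/(2·4) + const.
Setting the derivative to zero: Σxᵢ(yᵢ − βxᵢ)/1 − β/4 = 0, so β = Σxᵢyᵢ / (Σxᵢ² + σ²/τ²).
Σxᵢyᵢ = 4·15 + 5·18 + 1·4 = 154; Σxᵢ² = 42; σ²/τ² = 0.25.
β̂_MAP = 154 / (42 + 0.25) = 154/42.25 ≈ 3.645.

β̂_MAP = 3.645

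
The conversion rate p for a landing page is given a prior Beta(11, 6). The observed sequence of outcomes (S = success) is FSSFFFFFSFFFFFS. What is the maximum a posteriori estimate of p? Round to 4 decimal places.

p̂_MAP = 0.4667

Prior: Beta(11, 6).
Data: 4 successes in 15 trials (from the sequence). The binomial likelihood contributes p^4(1−p)^11, so the posterior is Beta(11+4, 6+11) = Beta(15, 17).
For Beta(a, b) with a, b > 1 the mode is (a−1)/(a+b−2) = 14/30 ≈ 0.4667.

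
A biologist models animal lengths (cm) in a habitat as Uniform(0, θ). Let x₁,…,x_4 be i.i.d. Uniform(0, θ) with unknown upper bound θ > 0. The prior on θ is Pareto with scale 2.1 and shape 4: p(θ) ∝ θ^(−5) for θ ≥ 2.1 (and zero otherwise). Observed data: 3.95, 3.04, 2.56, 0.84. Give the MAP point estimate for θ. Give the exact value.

The Uniform(0, θ) likelihood is θ^(−n) for θ ≥ max(xᵢ), zero otherwise. Here max(xᵢ) = 3.95.
Posterior ∝ θ^(−5) · θ^(−4) = θ^(−9) on θ ≥ max(2.1, 3.95) = 3.95.
This density is strictly decreasing in θ, so the posterior mode lies at the lower boundary of the support.

θ̂_MAP = 3.95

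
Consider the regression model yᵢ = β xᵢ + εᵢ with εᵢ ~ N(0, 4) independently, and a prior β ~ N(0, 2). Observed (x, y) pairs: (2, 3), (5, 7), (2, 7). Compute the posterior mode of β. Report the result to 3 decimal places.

β̂_MAP = 1.571

log p(β | y) = −Σ(yᵢ − βxᵢ)²/(2·4) − β²/(2·2) + const.
Setting the derivative to zero: Σxᵢ(yᵢ − βxᵢ)/4 − β/2 = 0, so β = Σxᵢyᵢ / (Σxᵢ² + σ²/τ²).
Σxᵢyᵢ = 2·3 + 5·7 + 2·7 = 55; Σxᵢ² = 33; σ²/τ² = 2.
β̂_MAP = 55 / (33 + 2) = 55/35 ≈ 1.571.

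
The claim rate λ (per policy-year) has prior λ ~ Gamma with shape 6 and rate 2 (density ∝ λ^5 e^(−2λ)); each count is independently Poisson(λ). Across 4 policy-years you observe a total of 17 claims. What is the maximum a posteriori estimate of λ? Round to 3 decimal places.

λ̂_MAP = 3.667

Σxᵢ = 17, n = 4.
Posterior ∝ λ^5e^(−2λ) · λ^17e^(−4λ) = λ^22e^(−6λ), i.e. Gamma(shape=23, rate=6).
The mode of a Gamma(a, b) with a ≥ 1 (shape–rate) is (a−1)/b = 22/6 ≈ 3.667.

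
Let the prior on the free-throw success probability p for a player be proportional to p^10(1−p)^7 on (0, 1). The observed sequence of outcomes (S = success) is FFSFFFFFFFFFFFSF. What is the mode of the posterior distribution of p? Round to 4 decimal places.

p̂_MAP = 0.3636

The prior density ∝ p^10(1−p)^7 is the kernel of Beta(11, 8).
Data: 2 successes in 16 trials (from the sequence). The binomial likelihood contributes p^2(1−p)^14, so the posterior is Beta(11+2, 8+14) = Beta(13, 22).
For Beta(a, b) with a, b > 1 the mode is (a−1)/(a+b−2) = 12/33 ≈ 0.3636.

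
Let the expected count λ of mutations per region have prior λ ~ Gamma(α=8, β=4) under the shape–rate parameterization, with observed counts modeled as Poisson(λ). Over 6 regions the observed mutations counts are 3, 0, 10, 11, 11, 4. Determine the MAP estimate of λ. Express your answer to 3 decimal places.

Σxᵢ = 3+0+10+11+11+4 = 39, with n = 6.
Posterior ∝ λ^7e^(−4λ) · λ^39e^(−6λ) = λ^46e^(−10λ), i.e. Gamma(shape=47, rate=10).
The mode of a Gamma(a, b) with a ≥ 1 (shape–rate) is (a−1)/b = 46/10 ≈ 4.600.

λ̂_MAP = 4.600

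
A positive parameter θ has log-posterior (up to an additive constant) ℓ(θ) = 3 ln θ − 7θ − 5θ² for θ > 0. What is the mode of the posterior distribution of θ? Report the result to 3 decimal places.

ℓ'(θ) = 3/θ − 7 − 10θ. Setting this to zero and multiplying by θ: 10θ² + 7θ − 3 = 0.
θ = (−7 + √(7² + 4·10·3)) / (2·10) = (−7 + √169) / 20 = (−7 + 13)/20 = 3/10.
ℓ''(θ) = −3/θ² − 10 < 0, confirming a maximum.

θ̂_MAP = 0.300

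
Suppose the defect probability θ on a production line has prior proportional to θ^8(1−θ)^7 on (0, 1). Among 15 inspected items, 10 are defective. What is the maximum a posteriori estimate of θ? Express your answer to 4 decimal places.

The prior density ∝ θ^8(1−θ)^7 is the kernel of Beta(9, 8).
Data: 10 successes in 15 trials. The binomial likelihood contributes θ^10(1−θ)^5, so the posterior is Beta(9+10, 8+5) = Beta(19, 13).
For Beta(a, b) with a, b > 1 the mode is (a−1)/(a+b−2) = 18/30 ≈ 0.6000.

θ̂_MAP = 0.6000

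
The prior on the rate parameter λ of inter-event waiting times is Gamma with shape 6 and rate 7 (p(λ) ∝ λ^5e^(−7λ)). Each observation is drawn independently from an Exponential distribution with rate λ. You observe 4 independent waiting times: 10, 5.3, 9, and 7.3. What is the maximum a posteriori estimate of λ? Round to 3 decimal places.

λ̂_MAP = 0.233

The Exponential(rate=λ) likelihood is ∝ λ^n e^(−λΣtᵢ). Here n = 4 and Σtᵢ = 10 + 5.3 + 9 + 7.3 = 31.6.
Posterior ∝ λ^5e^(−7λ) · λ^4e^(−31.6λ) = λ^9e^(−38.6λ), i.e. Gamma(10, 38.6).
Mode = (a−1)/b = 9/38.6 ≈ 0.233.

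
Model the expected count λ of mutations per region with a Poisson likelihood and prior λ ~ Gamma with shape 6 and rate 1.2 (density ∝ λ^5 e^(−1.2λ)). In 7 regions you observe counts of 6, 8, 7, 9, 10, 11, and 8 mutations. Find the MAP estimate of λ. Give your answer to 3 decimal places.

Σxᵢ = 6+8+7+9+10+11+8 = 59, with n = 7.
Posterior ∝ λ^5e^(−1.2λ) · λ^59e^(−7λ) = λ^64e^(−8.2λ), i.e. Gamma(shape=65, rate=8.2).
The mode of a Gamma(a, b) with a ≥ 1 (shape–rate) is (a−1)/b = 64/8.2 ≈ 7.805.

λ̂_MAP = 7.805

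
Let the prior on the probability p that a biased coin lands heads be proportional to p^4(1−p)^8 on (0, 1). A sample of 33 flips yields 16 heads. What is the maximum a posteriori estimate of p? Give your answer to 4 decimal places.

The prior density ∝ p^4(1−p)^8 is the kernel of Beta(5, 9).
Data: 16 successes in 33 trials. The binomial likelihood contributes p^16(1−p)^17, so the posterior is Beta(5+16, 9+17) = Beta(21, 26).
For Beta(a, b) with a, b > 1 the mode is (a−1)/(a+b−2) = 20/45 ≈ 0.4444.

p̂_MAP = 0.4444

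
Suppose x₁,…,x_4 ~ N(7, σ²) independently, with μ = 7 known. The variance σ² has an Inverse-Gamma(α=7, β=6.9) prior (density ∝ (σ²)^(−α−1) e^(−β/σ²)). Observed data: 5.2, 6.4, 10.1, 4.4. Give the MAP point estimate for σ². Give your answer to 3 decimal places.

σ̂²_MAP = 1.689

Sum of squared deviations about the known mean: SS = (5.2−7)² + (6.4−7)² + (10.1−7)² + (4.4−7)² = 19.97.
The Normal likelihood contributes (σ²)^(−n/2) exp(−SS/(2σ²)), so the posterior is Inverse-Gamma(α + n/2, β + SS/2) = Inverse-Gamma(9, 16.885).
The mode of Inverse-Gamma(a, b) is b/(a+1) = 16.885/10 ≈ 1.689.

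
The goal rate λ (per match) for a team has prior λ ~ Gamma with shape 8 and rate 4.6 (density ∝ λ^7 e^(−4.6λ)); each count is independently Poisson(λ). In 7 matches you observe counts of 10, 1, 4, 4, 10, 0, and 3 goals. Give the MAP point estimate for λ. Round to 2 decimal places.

λ̂_MAP = 3.36

Σxᵢ = 10+1+4+4+10+0+3 = 32, with n = 7.
Posterior ∝ λ^7e^(−4.6λ) · λ^32e^(−7λ) = λ^39e^(−11.6λ), i.e. Gamma(shape=40, rate=11.6).
The mode of a Gamma(a, b) with a ≥ 1 (shape–rate) is (a−1)/b = 39/11.6 ≈ 3.36.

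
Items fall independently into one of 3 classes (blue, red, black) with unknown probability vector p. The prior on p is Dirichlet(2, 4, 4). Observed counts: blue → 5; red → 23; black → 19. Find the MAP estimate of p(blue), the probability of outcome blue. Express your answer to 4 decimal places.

The posterior is Dirichlet(αᵢ + nᵢ) = Dirichlet(7, 27, 23).
For a Dirichlet(a₁,…,a_K) with all aᵢ > 1, the mode has j-th component (aⱼ − 1)/(Σaᵢ − K).
Here Σaᵢ = 57 and K = 3, so p(blue) = (7 − 1)/(57 − 3) = 6/54 ≈ 0.1111.

MAP estimate of p(blue) = 0.1111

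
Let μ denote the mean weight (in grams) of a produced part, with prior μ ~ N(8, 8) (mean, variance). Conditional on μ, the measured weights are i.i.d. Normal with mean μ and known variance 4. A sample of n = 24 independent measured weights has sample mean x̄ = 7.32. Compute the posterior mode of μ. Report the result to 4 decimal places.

μ̂_MAP = 7.3339

n = 24, x̄ = 7.32.
For a Normal prior and Normal likelihood with known variance, the posterior is Normal; its mode equals its mean, the precision-weighted average.
Prior precision 1/σ₀² = 1/8 = 0.125; data precision n/σ² = 24/4 = 6.
μ̂ = (0.125·8 + 6·7.32) / (0.125 + 6) = 44.92/6.125 = 8984/1225 ≈ 7.3339.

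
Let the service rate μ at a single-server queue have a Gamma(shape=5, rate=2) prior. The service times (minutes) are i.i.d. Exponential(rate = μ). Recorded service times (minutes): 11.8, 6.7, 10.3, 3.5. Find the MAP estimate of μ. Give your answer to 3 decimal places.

μ̂_MAP = 0.233

The Exponential(rate=μ) likelihood is ∝ μ^n e^(−μΣtᵢ). Here n = 4 and Σtᵢ = 11.8 + 6.7 + 10.3 + 3.5 = 32.3.
Posterior ∝ μ^4e^(−2μ) · μ^4e^(−32.3μ) = μ^8e^(−34.3μ), i.e. Gamma(9, 34.3).
Mode = (a−1)/b = 8/34.3 ≈ 0.233.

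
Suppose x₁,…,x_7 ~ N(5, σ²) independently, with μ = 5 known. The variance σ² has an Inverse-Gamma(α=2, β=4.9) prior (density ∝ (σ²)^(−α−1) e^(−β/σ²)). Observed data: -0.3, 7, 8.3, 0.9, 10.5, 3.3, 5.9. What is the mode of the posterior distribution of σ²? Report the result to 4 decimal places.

σ̂²_MAP = 7.9646

Sum of squared deviations about the known mean: SS = (-0.3−5)² + (7−5)² + (8.3−5)² + (0.9−5)² + (10.5−5)² + (3.3−5)² + (5.9−5)² = 93.74.
The Normal likelihood contributes (σ²)^(−n/2) exp(−SS/(2σ²)), so the posterior is Inverse-Gamma(α + n/2, β + SS/2) = Inverse-Gamma(5.5, 51.77).
The mode of Inverse-Gamma(a, b) is b/(a+1) = 51.77/6.5 ≈ 7.9646.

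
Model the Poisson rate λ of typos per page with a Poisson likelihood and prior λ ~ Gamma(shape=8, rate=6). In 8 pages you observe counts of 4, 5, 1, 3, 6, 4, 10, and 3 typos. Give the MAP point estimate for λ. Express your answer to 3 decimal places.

λ̂_MAP = 3.071

Σxᵢ = 4+5+1+3+6+4+10+3 = 36, with n = 8.
Posterior ∝ λ^7e^(−6λ) · λ^36e^(−8λ) = λ^43e^(−14λ), i.e. Gamma(shape=44, rate=14).
The mode of a Gamma(a, b) with a ≥ 1 (shape–rate) is (a−1)/b = 43/14 ≈ 3.071.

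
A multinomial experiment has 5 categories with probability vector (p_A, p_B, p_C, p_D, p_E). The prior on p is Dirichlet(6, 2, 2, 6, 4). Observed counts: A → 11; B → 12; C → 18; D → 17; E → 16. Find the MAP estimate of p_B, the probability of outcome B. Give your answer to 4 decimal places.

MAP estimate of p_B = 0.1461

The posterior is Dirichlet(αᵢ + nᵢ) = Dirichlet(17, 14, 20, 23, 20).
For a Dirichlet(a₁,…,a_K) with all aᵢ > 1, the mode has j-th component (aⱼ − 1)/(Σaᵢ − K).
Here Σaᵢ = 94 and K = 5, so p_B = (14 − 1)/(94 − 5) = 13/89 ≈ 0.1461.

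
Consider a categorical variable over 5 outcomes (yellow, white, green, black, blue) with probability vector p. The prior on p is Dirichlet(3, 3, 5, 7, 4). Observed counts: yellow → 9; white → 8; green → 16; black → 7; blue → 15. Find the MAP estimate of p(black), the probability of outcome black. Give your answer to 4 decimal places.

MAP estimate of p(black) = 0.1806

The posterior is Dirichlet(αᵢ + nᵢ) = Dirichlet(12, 11, 21, 14, 19).
For a Dirichlet(a₁,…,a_K) with all aᵢ > 1, the mode has j-th component (aⱼ − 1)/(Σaᵢ − K).
Here Σaᵢ = 77 and K = 5, so p(black) = (14 − 1)/(77 − 5) = 13/72 ≈ 0.1806.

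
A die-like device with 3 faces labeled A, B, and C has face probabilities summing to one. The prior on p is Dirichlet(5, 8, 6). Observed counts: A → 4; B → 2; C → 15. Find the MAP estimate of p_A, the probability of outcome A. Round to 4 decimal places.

MAP estimate of p_A = 0.2162

The posterior is Dirichlet(αᵢ + nᵢ) = Dirichlet(9, 10, 21).
For a Dirichlet(a₁,…,a_K) with all aᵢ > 1, the mode has j-th component (aⱼ − 1)/(Σaᵢ − K).
Here Σaᵢ = 40 and K = 3, so p_A = (9 − 1)/(40 − 3) = 8/37 ≈ 0.2162.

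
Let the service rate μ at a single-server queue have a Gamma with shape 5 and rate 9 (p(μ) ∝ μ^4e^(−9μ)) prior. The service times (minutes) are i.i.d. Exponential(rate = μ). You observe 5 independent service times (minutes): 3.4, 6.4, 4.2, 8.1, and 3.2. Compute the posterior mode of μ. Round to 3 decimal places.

The Exponential(rate=μ) likelihood is ∝ μ^n e^(−μΣtᵢ). Here n = 5 and Σtᵢ = 3.4 + 6.4 + 4.2 + 8.1 + 3.2 = 25.3.
Posterior ∝ μ^4e^(−9μ) · μ^5e^(−25.3μ) = μ^9e^(−34.3μ), i.e. Gamma(10, 34.3).
Mode = (a−1)/b = 9/34.3 ≈ 0.262.

μ̂_MAP = 0.262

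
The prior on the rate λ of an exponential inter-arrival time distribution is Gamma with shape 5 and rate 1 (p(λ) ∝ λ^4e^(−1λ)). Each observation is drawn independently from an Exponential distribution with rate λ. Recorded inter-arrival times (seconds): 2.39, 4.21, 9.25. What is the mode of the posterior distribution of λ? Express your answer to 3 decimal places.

The Exponential(rate=λ) likelihood is ∝ λ^n e^(−λΣtᵢ). Here n = 3 and Σtᵢ = 2.39 + 4.21 + 9.25 = 15.85.
Posterior ∝ λ^4e^(−1λ) · λ^3e^(−15.85λ) = λ^7e^(−16.85λ), i.e. Gamma(8, 16.85).
Mode = (a−1)/b = 7/16.85 ≈ 0.415.

λ̂_MAP = 0.415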